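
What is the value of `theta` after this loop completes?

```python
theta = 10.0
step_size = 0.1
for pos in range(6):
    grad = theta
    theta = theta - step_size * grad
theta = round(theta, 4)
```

Gradient descent: w = 10.0 * (1 - 0.1)^6
`theta` takes the values: 10.0 → 9.0 → 8.1 → 7.29 → 6.561 → 5.9049 → 5.31441 → 5.3144

Answer: 5.3144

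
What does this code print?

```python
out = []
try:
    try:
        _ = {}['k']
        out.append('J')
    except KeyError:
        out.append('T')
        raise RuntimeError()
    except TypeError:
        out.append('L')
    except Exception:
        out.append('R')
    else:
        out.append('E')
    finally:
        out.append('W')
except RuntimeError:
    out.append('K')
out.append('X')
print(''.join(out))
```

Execution trace: 'T' (inner except KeyError) → 'W' (inner finally) → 'K' (outer except RuntimeError) → 'X' (after the try/except). Output: TWKX

Answer: TWKX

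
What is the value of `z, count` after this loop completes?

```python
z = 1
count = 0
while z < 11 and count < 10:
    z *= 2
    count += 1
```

Double until >= 11 or 10 iterations
`z, count` takes the values: (1, 0) → (2, 0) → (2, 1) → (4, 1) → (4, 2) → (8, 2) → (8, 3) → (16, 3) → (16, 4)

Answer: 16, 4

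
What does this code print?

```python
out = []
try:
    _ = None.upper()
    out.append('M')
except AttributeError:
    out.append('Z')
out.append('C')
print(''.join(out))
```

Execution trace: 'Z' (except AttributeError) → 'C' (after the try/except). Output: ZC

Answer: ZC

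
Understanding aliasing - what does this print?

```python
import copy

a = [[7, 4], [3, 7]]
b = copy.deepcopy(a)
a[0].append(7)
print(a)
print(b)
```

Key concept: deep copy is fully independent.
Step by step:
`a = [[7, 4], [3, 7]]` → a = [[7, 4], [3, 7]]
`b = copy.deepcopy(a)` → b = [[7, 4], [3, 7]]
`a[0].append(7)` → a = [[7, 4, 7], [3, 7]]
`print(a)` → prints [[7, 4, 7], [3, 7]]
`print(b)` → prints [[7, 4], [3, 7]]

Answer:
[[7, 4, 7], [3, 7]]
[[7, 4], [3, 7]]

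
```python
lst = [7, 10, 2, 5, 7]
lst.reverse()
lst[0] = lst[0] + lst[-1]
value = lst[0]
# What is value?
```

Trace:
`lst = [7, 10, 2, 5, 7]` → lst = [7, 10, 2, 5, 7]
`lst.reverse()` → lst = [7, 5, 2, 10, 7]
`lst[0] = lst[0] + lst[-1]` → lst = [14, 5, 2, 10, 7]
`value = lst[0]` → value = 14
So value = 14

Answer: 14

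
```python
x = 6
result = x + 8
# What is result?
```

Trace:
`x = 6` → x = 6
`result = x + 8` → result = 14
So result = 14

Answer: 14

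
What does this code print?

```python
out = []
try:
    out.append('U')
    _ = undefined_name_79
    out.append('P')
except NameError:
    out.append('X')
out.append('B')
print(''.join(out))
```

Execution trace: 'U' (try body) → 'X' (except NameError) → 'B' (after the try/except). Output: UXB

Answer: UXB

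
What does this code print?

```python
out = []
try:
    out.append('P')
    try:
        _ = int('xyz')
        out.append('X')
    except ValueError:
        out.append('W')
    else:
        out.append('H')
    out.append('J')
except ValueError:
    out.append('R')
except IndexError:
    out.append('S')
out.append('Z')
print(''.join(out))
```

Execution trace: 'P' (try body) → 'W' (inner except ValueError) → 'J' (try body, no exception) → 'Z' (after the try/except). Output: PWJZ

Answer: PWJZ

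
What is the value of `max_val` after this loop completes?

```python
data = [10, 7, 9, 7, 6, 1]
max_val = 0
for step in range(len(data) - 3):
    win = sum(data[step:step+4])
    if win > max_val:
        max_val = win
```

Max sum of 4-element window in [10, 7, 9, 7, 6, 1]
`max_val` takes the values: 0 → 33

Answer: 33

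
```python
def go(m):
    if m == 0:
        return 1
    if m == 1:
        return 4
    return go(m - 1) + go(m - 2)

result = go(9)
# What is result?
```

Build up from base cases: go(0)=1, go(1)=4, go(2)=5, go(3)=9, go(4)=14, go(5)=23, go(6)=37, ..., go(9)=157

Answer: 157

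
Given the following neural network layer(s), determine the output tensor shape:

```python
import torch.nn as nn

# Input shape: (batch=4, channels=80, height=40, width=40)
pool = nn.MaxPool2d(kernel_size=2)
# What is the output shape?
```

Input: (4, 80, 40, 40) -> Output: (4, 80, 20, 20)

Answer: (4, 80, 20, 20)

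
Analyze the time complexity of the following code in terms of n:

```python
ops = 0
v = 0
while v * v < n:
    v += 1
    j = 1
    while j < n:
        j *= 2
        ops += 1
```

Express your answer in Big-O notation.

Each loop level contributes: √n × log n. Multiplying the contributions gives O(√n log n).

Answer: O(√n log n)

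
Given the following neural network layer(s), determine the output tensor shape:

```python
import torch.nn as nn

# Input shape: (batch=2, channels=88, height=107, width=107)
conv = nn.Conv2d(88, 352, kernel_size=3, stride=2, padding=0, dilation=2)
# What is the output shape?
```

Input: (2, 88, 107, 107) -> Output: (2, 352, 52, 52)

Answer: (2, 352, 52, 52)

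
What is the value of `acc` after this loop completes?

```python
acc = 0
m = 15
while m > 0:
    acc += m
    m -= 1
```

Sum 15 down to 1
`acc` takes the values: 0 → 15 → 29 → 42 → 54 → 65 → 75 → 84 → 92 → 99 → 105 → 110 → 114 → 117 → 119 → 120

Answer: 120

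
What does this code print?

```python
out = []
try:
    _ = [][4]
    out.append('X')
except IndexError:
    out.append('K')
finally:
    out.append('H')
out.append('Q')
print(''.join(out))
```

Execution trace: 'K' (except IndexError) → 'H' (finally) → 'Q' (after the try/except). Output: KHQ

Answer: KHQ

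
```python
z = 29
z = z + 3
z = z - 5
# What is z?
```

Trace:
`z = 29` → z = 29
`z = z + 3` → z = 32
`z = z - 5` → z = 27
So z = 27

Answer: 27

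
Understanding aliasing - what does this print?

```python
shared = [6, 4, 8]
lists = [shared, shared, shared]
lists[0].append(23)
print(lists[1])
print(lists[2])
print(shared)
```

Key concept: list of same reference.
Step by step:
`shared = [6, 4, 8]` → shared = [6, 4, 8]
`lists = [shared, shared, shared]` → lists = [[6, 4, 8], [6, 4, 8], [6, 4, 8]]
`lists[0].append(23)` → shared = [6, 4, 8, 23]; lists = [[6, 4, 8, 23], [6, 4, 8, 23], [6, 4, 8, 23]]
`print(lists[1])` → prints [6, 4, 8, 23]
`print(lists[2])` → prints [6, 4, 8, 23]
`print(shared)` → prints [6, 4, 8, 23]

Answer:
[6, 4, 8, 23]
[6, 4, 8, 23]
[6, 4, 8, 23]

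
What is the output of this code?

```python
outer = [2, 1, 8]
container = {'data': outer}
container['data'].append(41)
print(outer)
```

Key concept: dict holds reference to list.
Step by step:
`outer = [2, 1, 8]` → outer = [2, 1, 8]
`container = {'data': outer}` → container = {'data': [2, 1, 8]}
`container['data'].append(41)` → outer = [2, 1, 8, 41]; container = {'data': [2, 1, 8, 41]}
`print(outer)` → prints [2, 1, 8, 41]

Answer: [2, 1, 8, 41]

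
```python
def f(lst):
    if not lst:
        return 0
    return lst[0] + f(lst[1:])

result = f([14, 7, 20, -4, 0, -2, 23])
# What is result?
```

14 + 7 + 20 + (-4) + 0 + (-2) + 23 + 0 = 58

Answer: 58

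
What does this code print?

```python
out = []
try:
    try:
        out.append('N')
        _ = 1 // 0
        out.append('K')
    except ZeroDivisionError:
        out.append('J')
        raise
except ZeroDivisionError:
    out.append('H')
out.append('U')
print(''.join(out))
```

Execution trace: 'N' (inner try body) → 'J' (inner except ZeroDivisionError) → 'H' (outer except ZeroDivisionError) → 'U' (after the try/except). Output: NJHU

Answer: NJHU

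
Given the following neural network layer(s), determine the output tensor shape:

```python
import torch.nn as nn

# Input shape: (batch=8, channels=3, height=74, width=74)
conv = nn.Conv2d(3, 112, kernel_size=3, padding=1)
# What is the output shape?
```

Input: (8, 3, 74, 74) -> Output: (8, 112, 74, 74)

Answer: (8, 112, 74, 74)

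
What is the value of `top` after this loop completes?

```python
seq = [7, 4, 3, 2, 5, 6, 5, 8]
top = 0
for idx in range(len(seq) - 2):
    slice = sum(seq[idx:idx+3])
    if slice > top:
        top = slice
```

Max sum of 3-element window in [7, 4, 3, 2, 5, 6, 5, 8]
`top` takes the values: 0 → 14 → 16 → 19

Answer: 19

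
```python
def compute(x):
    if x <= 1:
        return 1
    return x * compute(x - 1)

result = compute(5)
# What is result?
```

compute(5) = 5 * 4 * 3 * 2 * 1 = 120

Answer: 120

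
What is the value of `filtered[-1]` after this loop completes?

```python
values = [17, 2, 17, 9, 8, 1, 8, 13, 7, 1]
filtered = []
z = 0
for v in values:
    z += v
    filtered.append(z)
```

Cumulative sum ends at 83
`filtered` takes the values: [] → [17] → [17, 19] → [17, 19, 36] → [17, 19, 36, 45] → [17, 19, 36, 45, 53] → [17, 19, 36, 45, 53, 54] → [17, 19, 36, 45, 53, 54, 62] → [17, 19, 36, 45, 53, 54, 62, 75] → [17, 19, 36, 45, 53, 54, 62, 75, 82] → [17, 19, 36, 45, 53, 54, 62, 75, 82, 83]
So `filtered[-1]` = 83

Answer: 83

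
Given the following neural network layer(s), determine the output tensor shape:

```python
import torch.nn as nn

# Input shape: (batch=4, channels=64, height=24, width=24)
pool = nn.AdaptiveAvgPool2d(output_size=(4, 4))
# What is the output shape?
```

Input: (4, 64, 24, 24) -> Output: (4, 64, 4, 4)

Answer: (4, 64, 4, 4)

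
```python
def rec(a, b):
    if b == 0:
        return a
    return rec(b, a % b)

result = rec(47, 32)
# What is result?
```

rec(47, 32) -> rec(32, 15) -> rec(15, 2) -> rec(2, 1) -> rec(1, 0) -> 1

Answer: 1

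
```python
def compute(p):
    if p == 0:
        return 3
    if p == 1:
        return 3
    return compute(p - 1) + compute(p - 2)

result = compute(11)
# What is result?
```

Build up from base cases: compute(0)=3, compute(1)=3, compute(2)=6, compute(3)=9, compute(4)=15, compute(5)=24, compute(6)=39, ..., compute(11)=432

Answer: 432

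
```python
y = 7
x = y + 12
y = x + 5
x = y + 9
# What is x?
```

Trace:
`y = 7` → y = 7
`x = y + 12` → x = 19
`y = x + 5` → y = 24
`x = y + 9` → x = 33
So x = 33

Answer: 33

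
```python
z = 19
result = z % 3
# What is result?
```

Trace:
`z = 19` → z = 19
`result = z % 3` → result = 1
So result = 1

Answer: 1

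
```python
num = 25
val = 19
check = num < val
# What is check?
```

Trace:
`num = 25` → num = 25
`val = 19` → val = 19
`check = num < val` → check = False
So check = False

Answer: False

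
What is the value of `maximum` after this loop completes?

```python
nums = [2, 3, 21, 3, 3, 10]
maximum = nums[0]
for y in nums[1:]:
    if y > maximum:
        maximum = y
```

Maximum of [2, 3, 21, 3, 3, 10]
`maximum` takes the values: 2 → 3 → 21

Answer: 21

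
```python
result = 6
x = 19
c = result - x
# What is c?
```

Trace:
`result = 6` → result = 6
`x = 19` → x = 19
`c = result - x` → c = -13
So c = -13

Answer: -13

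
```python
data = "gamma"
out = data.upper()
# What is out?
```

Trace:
`data = "gamma"` → data = 'gamma'
`out = data.upper()` → out = 'GAMMA'
So out = 'GAMMA'

Answer: 'GAMMA'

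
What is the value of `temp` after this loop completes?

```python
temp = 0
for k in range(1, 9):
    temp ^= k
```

XOR of 1 to 8
`temp` takes the values: 0 → 1 → 3 → 0 → 4 → 1 → 7 → 0 → 8

Answer: 8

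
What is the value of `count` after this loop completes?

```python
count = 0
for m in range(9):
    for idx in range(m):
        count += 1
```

Triangle number: 0+1+2+...+8
`count` takes the values: 0 → 1 → 2 → 3 → 4 → 5 → 6 → 7 → 8 → 9 → 10 → 11 → 12 → 13 → 14 → 15 → 16 → 17 → 18 → 19 → 20 → 21 → 22 → 23 → 24 → 25 → 26 → 27 → 28 → 29 → 30 → 31 → 32 → 33 → 34 → 35 → 36

Answer: 36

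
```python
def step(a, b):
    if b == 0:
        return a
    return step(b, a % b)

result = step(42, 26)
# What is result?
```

step(42, 26) -> step(26, 16) -> step(16, 10) -> step(10, 6) -> step(6, 4) -> step(4, 2) -> step(2, 0) -> 2

Answer: 2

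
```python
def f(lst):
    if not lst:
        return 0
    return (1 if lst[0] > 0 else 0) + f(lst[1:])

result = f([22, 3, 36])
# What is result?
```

Count of positive elements in [22, 3, 36] = 3

Answer: 3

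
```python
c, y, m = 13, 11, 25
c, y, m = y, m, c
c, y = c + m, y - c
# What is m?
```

Trace:
`c, y, m = 13, 11, 25` → c = 13; y = 11; m = 25
`c, y, m = y, m, c` → c = 11; y = 25; m = 13
`c, y = c + m, y - c` → c = 24; y = 14
So m = 13

Answer: 13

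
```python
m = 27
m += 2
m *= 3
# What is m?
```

Trace:
`m = 27` → m = 27
`m += 2` → m = 29
`m *= 3` → m = 87
So m = 87

Answer: 87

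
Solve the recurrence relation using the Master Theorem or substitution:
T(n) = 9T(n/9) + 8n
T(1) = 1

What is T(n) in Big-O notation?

By Master Theorem: a=9, b=9, f(n)=8n. Since log_9(9) = 1 and f(n) = Θ(n^1), Case 2 applies. T(n) = O(n log n).

Answer: O(n log n)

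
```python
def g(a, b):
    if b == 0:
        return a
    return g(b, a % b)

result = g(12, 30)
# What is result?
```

g(12, 30) -> g(30, 12) -> g(12, 6) -> g(6, 0) -> 6

Answer: 6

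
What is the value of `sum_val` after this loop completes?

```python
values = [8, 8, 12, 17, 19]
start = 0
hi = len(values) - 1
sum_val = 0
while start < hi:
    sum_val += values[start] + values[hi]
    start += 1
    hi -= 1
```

Sum of pairs from ends
`sum_val` takes the values: 0 → 27 → 52

Answer: 52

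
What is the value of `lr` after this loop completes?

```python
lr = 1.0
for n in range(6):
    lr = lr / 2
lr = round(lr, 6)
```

Halving LR 6 times: 1 / 2^6
`lr` takes the values: 1.0 → 0.5 → 0.25 → 0.125 → 0.0625 → 0.03125 → 0.015625

Answer: 0.015625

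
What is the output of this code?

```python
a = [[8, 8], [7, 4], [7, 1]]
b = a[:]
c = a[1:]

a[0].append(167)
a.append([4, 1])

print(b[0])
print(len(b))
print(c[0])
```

Key concept: slice with nested mutation.
Step by step:
`a = [[8, 8], [7, 4], [7, 1]]` → a = [[8, 8], [7, 4], [7, 1]]
`b = a[:]` → b = [[8, 8], [7, 4], [7, 1]]
`c = a[1:]` → c = [[7, 4], [7, 1]]
`a[0].append(167)` → a = [[8, 8, 167], [7, 4], [7, 1]]; b = [[8, 8, 167], [7, 4], [7, 1]]
`a.append([4, 1])` → a = [[8, 8, 167], [7, 4], [7, 1], [4, 1]]
`print(b[0])` → prints [8, 8, 167]
`print(len(b))` → prints 3
`print(c[0])` → prints [7, 4]

Answer:
[8, 8, 167]
3
[7, 4]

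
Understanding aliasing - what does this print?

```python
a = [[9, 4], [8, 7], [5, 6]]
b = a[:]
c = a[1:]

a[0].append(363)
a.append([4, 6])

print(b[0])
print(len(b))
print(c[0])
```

Key concept: slice with nested mutation.
Step by step:
`a = [[9, 4], [8, 7], [5, 6]]` → a = [[9, 4], [8, 7], [5, 6]]
`b = a[:]` → b = [[9, 4], [8, 7], [5, 6]]
`c = a[1:]` → c = [[8, 7], [5, 6]]
`a[0].append(363)` → a = [[9, 4, 363], [8, 7], [5, 6]]; b = [[9, 4, 363], [8, 7], [5, 6]]
`a.append([4, 6])` → a = [[9, 4, 363], [8, 7], [5, 6], [4, 6]]
`print(b[0])` → prints [9, 4, 363]
`print(len(b))` → prints 3
`print(c[0])` → prints [8, 7]

Answer:
[9, 4, 363]
3
[8, 7]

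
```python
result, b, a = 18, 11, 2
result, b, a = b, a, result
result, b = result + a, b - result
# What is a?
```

Trace:
`result, b, a = 18, 11, 2` → result = 18; b = 11; a = 2
`result, b, a = b, a, result` → result = 11; b = 2; a = 18
`result, b = result + a, b - result` → result = 29; b = -9
So a = 18

Answer: 18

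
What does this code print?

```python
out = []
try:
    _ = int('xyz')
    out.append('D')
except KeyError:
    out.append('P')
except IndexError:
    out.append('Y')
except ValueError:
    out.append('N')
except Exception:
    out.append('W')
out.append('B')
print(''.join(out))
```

Execution trace: 'N' (except ValueError) → 'B' (after the try/except). Output: NB

Answer: NB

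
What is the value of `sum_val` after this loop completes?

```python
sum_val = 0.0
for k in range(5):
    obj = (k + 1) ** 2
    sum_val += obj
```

Sum of squared losses 1² + 2² + ... + 5²
`sum_val` takes the values: 0.0 → 1.0 → 5.0 → 14.0 → 30.0 → 55.0

Answer: 55.0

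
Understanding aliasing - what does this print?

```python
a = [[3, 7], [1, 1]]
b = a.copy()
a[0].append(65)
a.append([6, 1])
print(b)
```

Key concept: shallow copy with nested lists.
Step by step:
`a = [[3, 7], [1, 1]]` → a = [[3, 7], [1, 1]]
`b = a.copy()` → b = [[3, 7], [1, 1]]
`a[0].append(65)` → a = [[3, 7, 65], [1, 1]]; b = [[3, 7, 65], [1, 1]]
`a.append([6, 1])` → a = [[3, 7, 65], [1, 1], [6, 1]]
`print(b)` → prints [[3, 7, 65], [1, 1]]

Answer: [[3, 7, 65], [1, 1]]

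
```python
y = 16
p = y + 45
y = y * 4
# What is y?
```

Trace:
`y = 16` → y = 16
`p = y + 45` → p = 61
`y = y * 4` → y = 64
So y = 64

Answer: 64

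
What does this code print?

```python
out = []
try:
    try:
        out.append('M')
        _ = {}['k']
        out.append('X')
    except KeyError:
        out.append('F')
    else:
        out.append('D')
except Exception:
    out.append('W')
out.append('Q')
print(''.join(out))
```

Execution trace: 'M' (inner try body) → 'F' (inner except KeyError) → 'Q' (after the try/except). Output: MFQ

Answer: MFQ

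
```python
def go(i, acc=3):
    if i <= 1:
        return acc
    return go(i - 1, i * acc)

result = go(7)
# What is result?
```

Accumulator trace (n, acc): (7, 3) -> (6, 21) -> (5, 126) -> (4, 630) -> (3, 2520) -> (2, 7560) -> (1, 15120) -> return 15120

Answer: 15120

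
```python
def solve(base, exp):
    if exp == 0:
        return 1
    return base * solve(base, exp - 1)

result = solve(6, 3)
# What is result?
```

solve(6, 3) = 6 * 6 * 6 = 216

Answer: 216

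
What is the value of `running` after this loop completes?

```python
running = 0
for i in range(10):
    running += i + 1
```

Start at 0, add 1 to 10 = 55
`running` takes the values: 0 → 1 → 3 → 6 → 10 → 15 → 21 → 28 → 36 → 45 → 55

Answer: 55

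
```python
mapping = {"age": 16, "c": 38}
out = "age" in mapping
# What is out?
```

Trace:
`mapping = {"age": 16, "c": 38}` → mapping = {'age': 16, 'c': 38}
`out = "age" in mapping` → out = True
So out = True

Answer: True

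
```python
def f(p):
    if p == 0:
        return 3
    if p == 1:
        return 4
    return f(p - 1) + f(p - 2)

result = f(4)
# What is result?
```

Build up from base cases: f(0)=3, f(1)=4, f(2)=7, f(3)=11, f(4)=18

Answer: 18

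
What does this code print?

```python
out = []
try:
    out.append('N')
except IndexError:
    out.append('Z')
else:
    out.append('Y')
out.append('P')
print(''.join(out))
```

Execution trace: 'N' (try body, no exception) → 'Y' (else) → 'P' (after the try/except). Output: NYP

Answer: NYP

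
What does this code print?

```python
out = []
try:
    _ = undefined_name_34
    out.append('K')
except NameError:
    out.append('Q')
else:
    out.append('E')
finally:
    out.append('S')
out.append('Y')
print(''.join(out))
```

Execution trace: 'Q' (except NameError) → 'S' (finally) → 'Y' (after the try/except). Output: QSY

Answer: QSY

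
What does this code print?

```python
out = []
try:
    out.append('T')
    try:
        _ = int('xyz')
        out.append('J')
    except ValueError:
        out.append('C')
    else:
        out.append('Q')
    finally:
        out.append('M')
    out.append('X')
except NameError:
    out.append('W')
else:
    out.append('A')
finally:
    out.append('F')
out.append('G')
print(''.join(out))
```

Execution trace: 'T' (try body) → 'C' (inner except ValueError) → 'M' (inner finally) → 'X' (try body, no exception) → 'A' (else) → 'F' (finally) → 'G' (after the try/except). Output: TCMXAFG

Answer: TCMXAFG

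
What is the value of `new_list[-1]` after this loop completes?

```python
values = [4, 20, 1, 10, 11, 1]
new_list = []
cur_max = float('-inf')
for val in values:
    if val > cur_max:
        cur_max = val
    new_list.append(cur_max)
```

Running max ends at 20
`new_list` takes the values: [] → [4] → [4, 20] → [4, 20, 20] → [4, 20, 20, 20] → [4, 20, 20, 20, 20] → [4, 20, 20, 20, 20, 20]
So `new_list[-1]` = 20

Answer: 20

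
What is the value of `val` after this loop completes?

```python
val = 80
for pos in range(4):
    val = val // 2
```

Halve 4 times: 80 // 2^4 = 5
`val` takes the values: 80 → 40 → 20 → 10 → 5

Answer: 5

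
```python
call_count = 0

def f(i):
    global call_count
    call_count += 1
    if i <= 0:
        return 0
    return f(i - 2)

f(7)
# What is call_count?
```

Linear recursion stepping by 2: 5 calls from i=7 down to ≤0.

Answer: 5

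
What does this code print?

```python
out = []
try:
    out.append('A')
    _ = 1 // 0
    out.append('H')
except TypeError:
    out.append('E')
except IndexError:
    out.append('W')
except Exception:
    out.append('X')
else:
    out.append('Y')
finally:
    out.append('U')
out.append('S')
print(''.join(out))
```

Execution trace: 'A' (try body) → 'X' (except Exception) → 'U' (finally) → 'S' (after the try/except). Output: AXUS

Answer: AXUS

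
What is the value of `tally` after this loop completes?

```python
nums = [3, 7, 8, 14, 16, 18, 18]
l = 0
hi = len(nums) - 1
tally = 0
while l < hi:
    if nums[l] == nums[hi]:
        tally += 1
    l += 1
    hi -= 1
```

Count matching pairs from ends
`tally` takes the values: 0

Answer: 0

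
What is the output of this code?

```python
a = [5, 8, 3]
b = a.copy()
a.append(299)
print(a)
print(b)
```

Key concept: list.copy() creates independent copy.
Step by step:
`a = [5, 8, 3]` → a = [5, 8, 3]
`b = a.copy()` → b = [5, 8, 3]
`a.append(299)` → a = [5, 8, 3, 299]
`print(a)` → prints [5, 8, 3, 299]
`print(b)` → prints [5, 8, 3]

Answer:
[5, 8, 3, 299]
[5, 8, 3]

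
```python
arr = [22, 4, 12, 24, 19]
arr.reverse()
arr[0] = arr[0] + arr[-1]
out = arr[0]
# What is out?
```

Trace:
`arr = [22, 4, 12, 24, 19]` → arr = [22, 4, 12, 24, 19]
`arr.reverse()` → arr = [19, 24, 12, 4, 22]
`arr[0] = arr[0] + arr[-1]` → arr = [41, 24, 12, 4, 22]
`out = arr[0]` → out = 41
So out = 41

Answer: 41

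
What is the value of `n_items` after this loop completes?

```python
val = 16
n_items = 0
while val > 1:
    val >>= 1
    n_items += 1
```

Count right shifts until 1
`n_items` takes the values: 0 → 1 → 2 → 3 → 4

Answer: 4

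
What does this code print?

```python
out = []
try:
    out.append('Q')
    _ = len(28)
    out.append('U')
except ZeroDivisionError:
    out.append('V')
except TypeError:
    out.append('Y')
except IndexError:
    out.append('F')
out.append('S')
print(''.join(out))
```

Execution trace: 'Q' (try body) → 'Y' (except TypeError) → 'S' (after the try/except). Output: QYS

Answer: QYS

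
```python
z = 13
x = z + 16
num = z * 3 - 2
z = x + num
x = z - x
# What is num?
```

Trace:
`z = 13` → z = 13
`x = z + 16` → x = 29
`num = z * 3 - 2` → num = 37
`z = x + num` → z = 66
`x = z - x` → x = 37
So num = 37

Answer: 37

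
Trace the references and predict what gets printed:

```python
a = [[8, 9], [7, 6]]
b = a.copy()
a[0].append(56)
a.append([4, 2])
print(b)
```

Key concept: shallow copy with nested lists.
Step by step:
`a = [[8, 9], [7, 6]]` → a = [[8, 9], [7, 6]]
`b = a.copy()` → b = [[8, 9], [7, 6]]
`a[0].append(56)` → a = [[8, 9, 56], [7, 6]]; b = [[8, 9, 56], [7, 6]]
`a.append([4, 2])` → a = [[8, 9, 56], [7, 6], [4, 2]]
`print(b)` → prints [[8, 9, 56], [7, 6]]

Answer: [[8, 9, 56], [7, 6]]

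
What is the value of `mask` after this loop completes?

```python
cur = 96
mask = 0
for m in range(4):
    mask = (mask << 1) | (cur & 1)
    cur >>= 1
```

Reverse lowest 4 bits of 96
`mask` takes the values: 0

Answer: 0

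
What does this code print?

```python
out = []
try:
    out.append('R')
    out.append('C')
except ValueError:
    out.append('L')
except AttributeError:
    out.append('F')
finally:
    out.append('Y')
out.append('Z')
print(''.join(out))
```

Execution trace: 'R' (try body) → 'C' (try body, no exception) → 'Y' (finally) → 'Z' (after the try/except). Output: RCYZ

Answer: RCYZ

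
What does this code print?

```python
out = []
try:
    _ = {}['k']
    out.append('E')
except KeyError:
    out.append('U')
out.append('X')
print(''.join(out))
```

Execution trace: 'U' (except KeyError) → 'X' (after the try/except). Output: UX

Answer: UX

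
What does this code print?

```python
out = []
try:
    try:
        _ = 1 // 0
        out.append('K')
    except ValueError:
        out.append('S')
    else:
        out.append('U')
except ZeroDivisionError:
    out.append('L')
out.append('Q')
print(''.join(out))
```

Execution trace: 'L' (outer except ZeroDivisionError) → 'Q' (after the try/except). Output: LQ

Answer: LQ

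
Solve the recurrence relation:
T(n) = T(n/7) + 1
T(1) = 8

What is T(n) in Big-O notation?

Each step divides n by 7 and adds 1. After log_7(n) steps we reach T(1)=8. So T(n) = 1·log_7(n) + 8 = O(log n).

Answer: O(log n)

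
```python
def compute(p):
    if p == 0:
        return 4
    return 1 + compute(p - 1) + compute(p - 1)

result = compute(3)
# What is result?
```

compute(p) = 1 + 2·compute(p-1), compute(0)=4. Closed form: (4+1)·2^3 - 1 = 39.

Answer: 39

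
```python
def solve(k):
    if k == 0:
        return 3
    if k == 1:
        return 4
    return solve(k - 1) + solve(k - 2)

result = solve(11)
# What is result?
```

Build up from base cases: solve(0)=3, solve(1)=4, solve(2)=7, solve(3)=11, solve(4)=18, solve(5)=29, solve(6)=47, ..., solve(11)=521

Answer: 521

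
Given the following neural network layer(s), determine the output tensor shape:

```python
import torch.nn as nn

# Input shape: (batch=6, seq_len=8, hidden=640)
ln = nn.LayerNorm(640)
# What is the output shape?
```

Input: (6, 8, 640) -> Output: (6, 8, 640)

Answer: (6, 8, 640)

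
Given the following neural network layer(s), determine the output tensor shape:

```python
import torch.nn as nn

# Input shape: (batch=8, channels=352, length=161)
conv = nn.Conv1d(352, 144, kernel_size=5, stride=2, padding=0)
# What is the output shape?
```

Input: (8, 352, 161) -> Output: (8, 144, 79)

Answer: (8, 144, 79)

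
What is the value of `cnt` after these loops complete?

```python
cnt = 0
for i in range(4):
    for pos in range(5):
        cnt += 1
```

4 * 5 = 20
`cnt` takes the values: 0 → 1 → 2 → 3 → 4 → 5 → 6 → 7 → 8 → 9 → 10 → 11 → 12 → 13 → 14 → 15 → 16 → 17 → 18 → 19 → 20

Answer: 20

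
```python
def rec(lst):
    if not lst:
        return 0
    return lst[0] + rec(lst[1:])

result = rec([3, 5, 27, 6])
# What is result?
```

3 + 5 + 27 + 6 + 0 = 41

Answer: 41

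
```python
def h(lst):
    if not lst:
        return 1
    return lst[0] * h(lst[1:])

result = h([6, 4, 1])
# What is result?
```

Product over [6, 4, 1] = 6 * 4 * 1 = 24

Answer: 24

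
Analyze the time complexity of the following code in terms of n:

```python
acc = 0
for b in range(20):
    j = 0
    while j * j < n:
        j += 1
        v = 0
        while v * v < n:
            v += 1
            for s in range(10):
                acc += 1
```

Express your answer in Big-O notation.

Each loop level contributes: 1 × √n × √n × 1. Multiplying the contributions gives O(n).

Answer: O(n)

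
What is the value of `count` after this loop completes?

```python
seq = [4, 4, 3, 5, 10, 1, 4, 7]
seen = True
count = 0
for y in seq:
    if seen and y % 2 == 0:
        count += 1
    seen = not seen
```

Count even values at even positions
`count` takes the values: 0 → 1 → 2 → 3

Answer: 3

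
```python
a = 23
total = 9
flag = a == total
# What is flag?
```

Trace:
`a = 23` → a = 23
`total = 9` → total = 9
`flag = a == total` → flag = False
So flag = False

Answer: False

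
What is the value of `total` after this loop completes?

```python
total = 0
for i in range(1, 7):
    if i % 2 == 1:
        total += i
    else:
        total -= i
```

Add odd, subtract even
`total` takes the values: 0 → 1 → -1 → 2 → -2 → 3 → -3

Answer: -3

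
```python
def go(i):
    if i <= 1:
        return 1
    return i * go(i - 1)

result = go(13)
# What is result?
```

go(13) = 13 * 12 * 11 * 10 * 9 * 8 * 7 * 6 * 5 * 4 * 3 * 2 * 1 = 6227020800

Answer: 6227020800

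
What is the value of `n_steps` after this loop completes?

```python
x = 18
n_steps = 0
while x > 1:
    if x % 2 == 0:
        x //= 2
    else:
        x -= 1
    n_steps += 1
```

Steps to reduce 18 to 1
`n_steps` takes the values: 0 → 1 → 2 → 3 → 4 → 5

Answer: 5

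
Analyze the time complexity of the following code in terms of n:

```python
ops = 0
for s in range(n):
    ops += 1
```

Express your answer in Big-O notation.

Each loop level contributes: n. Multiplying the contributions gives O(n).

Answer: O(n)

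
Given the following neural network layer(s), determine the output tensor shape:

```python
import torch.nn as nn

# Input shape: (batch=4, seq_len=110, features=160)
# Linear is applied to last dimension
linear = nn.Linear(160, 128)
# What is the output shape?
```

Input: (4, 110, 160) -> Output: (4, 110, 128)

Answer: (4, 110, 128)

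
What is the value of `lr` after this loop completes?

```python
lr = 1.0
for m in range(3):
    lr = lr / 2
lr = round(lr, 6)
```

Halving LR 3 times: 1 / 2^3
`lr` takes the values: 1.0 → 0.5 → 0.25 → 0.125

Answer: 0.125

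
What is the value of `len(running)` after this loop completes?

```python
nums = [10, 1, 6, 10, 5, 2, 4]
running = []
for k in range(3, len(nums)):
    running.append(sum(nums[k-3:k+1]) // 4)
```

Number of 4-element averages
`running` takes the values: [] → [6] → [6, 5] → [6, 5, 5] → [6, 5, 5, 5]
So `len(running)` = 4

Answer: 4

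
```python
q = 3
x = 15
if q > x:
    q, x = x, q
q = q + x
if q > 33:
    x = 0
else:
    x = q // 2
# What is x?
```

Trace:
`q = 3` → q = 3
`x = 15` → x = 15
`if q > x: ...` → q > x is False → no variable changes
`q = q + x` → q = 18
`if q > 33: ...` → q > 33 is False, take else branch → x = 9
So x = 9

Answer: 9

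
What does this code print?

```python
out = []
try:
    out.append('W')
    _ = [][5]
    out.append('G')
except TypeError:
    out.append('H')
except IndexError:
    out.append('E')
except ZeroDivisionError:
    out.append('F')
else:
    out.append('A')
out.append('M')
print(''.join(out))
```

Execution trace: 'W' (try body) → 'E' (except IndexError) → 'M' (after the try/except). Output: WEM

Answer: WEM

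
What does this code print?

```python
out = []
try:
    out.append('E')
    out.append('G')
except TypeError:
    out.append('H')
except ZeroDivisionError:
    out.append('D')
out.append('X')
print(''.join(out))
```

Execution trace: 'E' (try body) → 'G' (try body, no exception) → 'X' (after the try/except). Output: EGX

Answer: EGX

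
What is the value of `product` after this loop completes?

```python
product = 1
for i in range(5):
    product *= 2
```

2^5 = 32
`product` takes the values: 1 → 2 → 4 → 8 → 16 → 32

Answer: 32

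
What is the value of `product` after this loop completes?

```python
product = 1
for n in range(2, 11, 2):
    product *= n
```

Product of even numbers 2 to 10
`product` takes the values: 1 → 2 → 8 → 48 → 384 → 3840

Answer: 3840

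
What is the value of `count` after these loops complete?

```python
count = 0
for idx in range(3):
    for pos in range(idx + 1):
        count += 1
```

Triangle: 1 + 2 + ... + 3
`count` takes the values: 0 → 1 → 2 → 3 → 4 → 5 → 6

Answer: 6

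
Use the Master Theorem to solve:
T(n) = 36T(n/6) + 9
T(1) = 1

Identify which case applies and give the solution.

a=36, b=6, f(n)=9. log_6(36) = 2. Since c=0 < 2, Case 1 applies: T(n) = Θ(n^log_b(a)) = O(n^2).

Answer: O(n^2) - Case 1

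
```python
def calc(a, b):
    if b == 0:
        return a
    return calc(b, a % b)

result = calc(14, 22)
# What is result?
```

calc(14, 22) -> calc(22, 14) -> calc(14, 8) -> calc(8, 6) -> calc(6, 2) -> calc(2, 0) -> 2

Answer: 2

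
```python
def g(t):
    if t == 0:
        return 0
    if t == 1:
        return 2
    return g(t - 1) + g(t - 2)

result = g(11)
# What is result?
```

Build up from base cases: g(0)=0, g(1)=2, g(2)=2, g(3)=4, g(4)=6, g(5)=10, g(6)=16, ..., g(11)=178

Answer: 178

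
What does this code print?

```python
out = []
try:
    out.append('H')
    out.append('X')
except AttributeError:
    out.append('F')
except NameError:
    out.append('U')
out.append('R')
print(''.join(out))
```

Execution trace: 'H' (try body) → 'X' (try body, no exception) → 'R' (after the try/except). Output: HXR

Answer: HXR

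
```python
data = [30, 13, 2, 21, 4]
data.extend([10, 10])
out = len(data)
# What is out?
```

Trace:
`data = [30, 13, 2, 21, 4]` → data = [30, 13, 2, 21, 4]
`data.extend([10, 10])` → data = [30, 13, 2, 21, 4, 10, 10]
`out = len(data)` → out = 7
So out = 7

Answer: 7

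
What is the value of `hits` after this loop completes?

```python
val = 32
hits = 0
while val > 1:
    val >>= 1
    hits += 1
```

Count right shifts until 1
`hits` takes the values: 0 → 1 → 2 → 3 → 4 → 5

Answer: 5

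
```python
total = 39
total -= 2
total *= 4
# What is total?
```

Trace:
`total = 39` → total = 39
`total -= 2` → total = 37
`total *= 4` → total = 148
So total = 148

Answer: 148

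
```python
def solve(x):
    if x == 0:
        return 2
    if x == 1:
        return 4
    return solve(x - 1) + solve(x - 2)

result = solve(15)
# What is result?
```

Build up from base cases: solve(0)=2, solve(1)=4, solve(2)=6, solve(3)=10, solve(4)=16, solve(5)=26, solve(6)=42, ..., solve(15)=3194

Answer: 3194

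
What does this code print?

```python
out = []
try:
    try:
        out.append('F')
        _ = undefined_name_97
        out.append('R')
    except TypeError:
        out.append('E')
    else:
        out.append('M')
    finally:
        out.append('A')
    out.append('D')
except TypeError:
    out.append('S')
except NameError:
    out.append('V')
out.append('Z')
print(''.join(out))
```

Execution trace: 'F' (inner try body) → 'A' (inner finally) → 'V' (except NameError) → 'Z' (after the try/except). Output: FAVZ

Answer: FAVZ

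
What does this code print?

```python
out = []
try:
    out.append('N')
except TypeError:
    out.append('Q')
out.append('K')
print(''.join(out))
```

Execution trace: 'N' (try body, no exception) → 'K' (after the try/except). Output: NK

Answer: NK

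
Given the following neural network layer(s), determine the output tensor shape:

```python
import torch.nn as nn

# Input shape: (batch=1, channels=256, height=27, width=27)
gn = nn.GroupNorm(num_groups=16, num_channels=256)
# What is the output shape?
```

Input: (1, 256, 27, 27) -> Output: (1, 256, 27, 27)

Answer: (1, 256, 27, 27)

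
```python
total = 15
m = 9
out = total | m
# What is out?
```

Trace:
`total = 15` → total = 15
`m = 9` → m = 9
`out = total | m` → out = 15
So out = 15

Answer: 15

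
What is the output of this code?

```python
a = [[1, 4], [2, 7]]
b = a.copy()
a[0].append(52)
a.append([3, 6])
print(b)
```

Key concept: shallow copy with nested lists.
Step by step:
`a = [[1, 4], [2, 7]]` → a = [[1, 4], [2, 7]]
`b = a.copy()` → b = [[1, 4], [2, 7]]
`a[0].append(52)` → a = [[1, 4, 52], [2, 7]]; b = [[1, 4, 52], [2, 7]]
`a.append([3, 6])` → a = [[1, 4, 52], [2, 7], [3, 6]]
`print(b)` → prints [[1, 4, 52], [2, 7]]

Answer: [[1, 4, 52], [2, 7]]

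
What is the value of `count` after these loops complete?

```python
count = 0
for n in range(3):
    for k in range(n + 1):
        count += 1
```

Triangle: 1 + 2 + ... + 3
`count` takes the values: 0 → 1 → 2 → 3 → 4 → 5 → 6

Answer: 6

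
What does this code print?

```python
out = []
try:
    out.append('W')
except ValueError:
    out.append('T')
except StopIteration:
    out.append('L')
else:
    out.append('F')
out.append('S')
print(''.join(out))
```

Execution trace: 'W' (try body, no exception) → 'F' (else) → 'S' (after the try/except). Output: WFS

Answer: WFS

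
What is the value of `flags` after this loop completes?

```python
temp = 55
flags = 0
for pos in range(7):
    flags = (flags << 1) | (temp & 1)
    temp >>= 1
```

Reverse lowest 7 bits of 55
`flags` takes the values: 0 → 1 → 3 → 7 → 14 → 29 → 59 → 118

Answer: 118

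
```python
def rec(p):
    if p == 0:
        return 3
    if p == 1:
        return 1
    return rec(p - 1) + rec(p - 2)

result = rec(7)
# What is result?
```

Build up from base cases: rec(0)=3, rec(1)=1, rec(2)=4, rec(3)=5, rec(4)=9, rec(5)=14, rec(6)=23, ..., rec(7)=37

Answer: 37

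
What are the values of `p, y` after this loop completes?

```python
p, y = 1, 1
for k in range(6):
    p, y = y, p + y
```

Fibonacci: after 6 iterations
`p, y` takes the values: (1, 1) → (1, 2) → (2, 3) → (3, 5) → (5, 8) → (8, 13) → (13, 21)

Answer: 13, 21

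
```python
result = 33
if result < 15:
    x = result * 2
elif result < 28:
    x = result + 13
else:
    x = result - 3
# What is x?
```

Trace:
`result = 33` → result = 33
`if result < 15: ...` → result < 15 is False, result < 28 is False, take else branch → x = 30
So x = 30

Answer: 30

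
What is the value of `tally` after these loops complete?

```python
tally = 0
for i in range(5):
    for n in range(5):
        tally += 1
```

5 * 5 = 25
`tally` takes the values: 0 → 1 → 2 → 3 → 4 → 5 → 6 → 7 → 8 → 9 → 10 → 11 → 12 → 13 → 14 → 15 → 16 → 17 → 18 → 19 → 20 → 21 → 22 → 23 → 24 → 25

Answer: 25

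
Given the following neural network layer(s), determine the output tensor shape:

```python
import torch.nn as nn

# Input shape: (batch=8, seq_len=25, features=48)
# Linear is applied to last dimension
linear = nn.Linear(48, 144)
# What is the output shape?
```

Input: (8, 25, 48) -> Output: (8, 25, 144)

Answer: (8, 25, 144)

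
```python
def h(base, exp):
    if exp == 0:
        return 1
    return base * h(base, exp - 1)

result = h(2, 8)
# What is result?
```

h(2, 8) = 2 * 2 * 2 * 2 * 2 * 2 * 2 * 2 = 256

Answer: 256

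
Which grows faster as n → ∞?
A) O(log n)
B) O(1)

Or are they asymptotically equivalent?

O(log n) vs O(1): Higher order terms dominate.

Answer: A) O(log n) grows faster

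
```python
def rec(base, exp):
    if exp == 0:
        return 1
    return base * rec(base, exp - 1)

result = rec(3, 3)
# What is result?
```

rec(3, 3) = 3 * 3 * 3 = 27

Answer: 27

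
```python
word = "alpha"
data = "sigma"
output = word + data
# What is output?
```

Trace:
`word = "alpha"` → word = 'alpha'
`data = "sigma"` → data = 'sigma'
`output = word + data` → output = 'alphasigma'
So output = 'alphasigma'

Answer: 'alphasigma'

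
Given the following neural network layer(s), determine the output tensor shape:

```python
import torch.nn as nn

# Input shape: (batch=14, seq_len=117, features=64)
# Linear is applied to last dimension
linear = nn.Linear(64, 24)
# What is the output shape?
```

Input: (14, 117, 64) -> Output: (14, 117, 24)

Answer: (14, 117, 24)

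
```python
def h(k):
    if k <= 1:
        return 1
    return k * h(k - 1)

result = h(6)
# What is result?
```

h(6) = 6 * 5 * 4 * 3 * 2 * 1 = 720

Answer: 720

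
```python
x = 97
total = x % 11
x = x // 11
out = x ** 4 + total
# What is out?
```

Trace:
`x = 97` → x = 97
`total = x % 11` → total = 9
`x = x // 11` → x = 8
`out = x ** 4 + total` → out = 4105
So out = 4105

Answer: 4105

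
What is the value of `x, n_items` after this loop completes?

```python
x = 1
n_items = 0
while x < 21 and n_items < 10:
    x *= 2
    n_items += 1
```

Double until >= 21 or 10 iterations
`x, n_items` takes the values: (1, 0) → (2, 0) → (2, 1) → (4, 1) → (4, 2) → (8, 2) → (8, 3) → (16, 3) → (16, 4) → (32, 4) → (32, 5)

Answer: 32, 5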